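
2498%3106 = 2498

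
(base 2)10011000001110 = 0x260E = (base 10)9742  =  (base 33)8V7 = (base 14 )379c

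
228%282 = 228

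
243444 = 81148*3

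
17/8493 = 17/8493 = 0.00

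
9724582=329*29558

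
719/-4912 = -1+4193/4912 = - 0.15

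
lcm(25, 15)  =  75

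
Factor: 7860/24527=2^2*3^1*5^1*131^1*24527^(-1 ) 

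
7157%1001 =150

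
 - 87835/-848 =87835/848 = 103.58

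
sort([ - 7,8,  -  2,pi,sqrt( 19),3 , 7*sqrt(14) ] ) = [ - 7, - 2,  3, pi,  sqrt( 19), 8,7*sqrt( 14 )]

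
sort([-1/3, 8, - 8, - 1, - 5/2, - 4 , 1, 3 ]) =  [-8, - 4, - 5/2,  -  1,  -  1/3, 1,3, 8]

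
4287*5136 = 22018032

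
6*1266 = 7596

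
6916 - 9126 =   -  2210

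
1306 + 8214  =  9520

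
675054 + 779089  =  1454143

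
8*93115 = 744920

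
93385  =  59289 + 34096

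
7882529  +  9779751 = 17662280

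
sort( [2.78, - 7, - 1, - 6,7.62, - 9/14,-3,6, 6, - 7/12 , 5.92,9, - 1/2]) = [ - 7,-6,  -  3, - 1, - 9/14, - 7/12, -1/2,  2.78,5.92,6 , 6,7.62 , 9] 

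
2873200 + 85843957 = 88717157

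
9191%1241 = 504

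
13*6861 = 89193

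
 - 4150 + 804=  - 3346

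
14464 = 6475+7989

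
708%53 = 19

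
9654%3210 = 24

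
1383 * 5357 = 7408731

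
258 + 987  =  1245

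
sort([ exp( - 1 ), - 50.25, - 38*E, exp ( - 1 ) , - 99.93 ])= [ - 38 *E , - 99.93, - 50.25, exp(-1), exp( - 1)] 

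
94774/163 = 94774/163 = 581.44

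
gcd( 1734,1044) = 6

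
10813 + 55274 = 66087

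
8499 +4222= 12721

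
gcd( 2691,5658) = 69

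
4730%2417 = 2313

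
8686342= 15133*574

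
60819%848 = 611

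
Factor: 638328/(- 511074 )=-106388/85179 = - 2^2*3^(  -  1)*26597^1*28393^ ( -1) 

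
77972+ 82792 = 160764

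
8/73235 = 8/73235 = 0.00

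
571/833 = 571/833 = 0.69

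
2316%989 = 338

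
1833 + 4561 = 6394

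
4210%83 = 60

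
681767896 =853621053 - 171853157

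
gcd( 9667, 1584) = 1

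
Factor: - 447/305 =-3^1  *  5^(-1 ) * 61^(-1)*149^1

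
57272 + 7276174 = 7333446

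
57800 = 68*850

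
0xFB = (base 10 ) 251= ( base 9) 308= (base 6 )1055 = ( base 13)164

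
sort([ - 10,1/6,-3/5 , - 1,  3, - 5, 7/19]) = [ - 10, - 5,-1, - 3/5, 1/6, 7/19, 3]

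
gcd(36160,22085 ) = 5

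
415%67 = 13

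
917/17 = 53+16/17 = 53.94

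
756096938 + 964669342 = 1720766280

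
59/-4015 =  -1 + 3956/4015=- 0.01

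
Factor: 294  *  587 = 172578 = 2^1*3^1*7^2*587^1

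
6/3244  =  3/1622 =0.00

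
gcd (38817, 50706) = 9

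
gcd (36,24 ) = 12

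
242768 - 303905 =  - 61137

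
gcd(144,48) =48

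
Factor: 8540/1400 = 61/10 = 2^(-1)*5^( - 1)*61^1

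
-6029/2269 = -6029/2269 = -2.66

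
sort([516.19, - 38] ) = [ - 38,516.19]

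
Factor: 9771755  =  5^1*7^1*89^1*3137^1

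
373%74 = 3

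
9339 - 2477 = 6862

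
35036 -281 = 34755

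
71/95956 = 71/95956 = 0.00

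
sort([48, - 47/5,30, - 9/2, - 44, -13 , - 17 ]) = [ - 44, - 17,- 13, - 47/5, - 9/2, 30, 48]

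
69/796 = 69/796= 0.09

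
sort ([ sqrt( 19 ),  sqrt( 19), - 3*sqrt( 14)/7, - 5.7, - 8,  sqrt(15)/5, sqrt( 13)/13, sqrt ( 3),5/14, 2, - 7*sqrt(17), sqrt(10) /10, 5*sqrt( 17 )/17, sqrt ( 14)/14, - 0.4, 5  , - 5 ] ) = [-7* sqrt (17),- 8, - 5.7, - 5, - 3*sqrt (14) /7, - 0.4,  sqrt( 14)/14,sqrt(13) /13,sqrt(10)/10,5/14,sqrt(15)/5,5*sqrt( 17)/17,sqrt( 3),2,sqrt( 19), sqrt( 19), 5 ]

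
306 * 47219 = 14449014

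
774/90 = 8 + 3/5 = 8.60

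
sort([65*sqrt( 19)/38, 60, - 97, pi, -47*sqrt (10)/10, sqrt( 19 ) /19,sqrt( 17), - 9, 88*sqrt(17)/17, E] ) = [ - 97, - 47 * sqrt(10)/10 ,- 9, sqrt(19)/19,E, pi, sqrt (17), 65*sqrt( 19)/38, 88*sqrt( 17)/17, 60] 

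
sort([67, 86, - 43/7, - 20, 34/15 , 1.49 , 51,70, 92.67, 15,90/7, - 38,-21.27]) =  [ - 38,  -  21.27, - 20 , - 43/7,1.49,34/15 , 90/7,15, 51,67, 70,86, 92.67] 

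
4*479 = 1916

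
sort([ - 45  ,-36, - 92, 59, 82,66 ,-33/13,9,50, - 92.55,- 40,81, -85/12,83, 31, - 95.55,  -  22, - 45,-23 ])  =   [- 95.55,  -  92.55, - 92, - 45,- 45, - 40 , - 36, - 23, -22, - 85/12 , - 33/13,9,31,50,59,66,81,82,83] 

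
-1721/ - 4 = 430+ 1/4 = 430.25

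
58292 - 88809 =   -  30517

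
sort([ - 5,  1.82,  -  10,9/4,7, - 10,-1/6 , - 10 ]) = [-10, - 10,  -  10,-5,  -  1/6, 1.82, 9/4,7] 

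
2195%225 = 170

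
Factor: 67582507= 109^1*131^1*4733^1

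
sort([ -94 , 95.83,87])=[  -  94,87 , 95.83 ]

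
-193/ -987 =193/987 = 0.20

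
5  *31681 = 158405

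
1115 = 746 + 369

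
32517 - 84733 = -52216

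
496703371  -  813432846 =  - 316729475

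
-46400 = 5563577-5609977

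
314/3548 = 157/1774= 0.09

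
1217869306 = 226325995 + 991543311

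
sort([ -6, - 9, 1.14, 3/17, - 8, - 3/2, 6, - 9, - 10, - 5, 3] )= [ - 10, - 9,  -  9,- 8, - 6 , - 5, - 3/2, 3/17, 1.14, 3,6]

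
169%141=28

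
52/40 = 13/10  =  1.30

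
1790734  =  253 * 7078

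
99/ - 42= -33/14= - 2.36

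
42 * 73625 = 3092250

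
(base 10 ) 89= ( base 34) 2L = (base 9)108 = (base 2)1011001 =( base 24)3H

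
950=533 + 417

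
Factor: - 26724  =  -2^2 * 3^1*17^1*131^1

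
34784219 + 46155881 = 80940100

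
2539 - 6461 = -3922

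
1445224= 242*5972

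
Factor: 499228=2^2*137^1*911^1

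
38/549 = 38/549 = 0.07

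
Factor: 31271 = 31271^1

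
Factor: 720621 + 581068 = 1301689 = 83^1*15683^1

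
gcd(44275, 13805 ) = 55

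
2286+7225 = 9511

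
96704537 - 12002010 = 84702527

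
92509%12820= 2769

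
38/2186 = 19/1093 = 0.02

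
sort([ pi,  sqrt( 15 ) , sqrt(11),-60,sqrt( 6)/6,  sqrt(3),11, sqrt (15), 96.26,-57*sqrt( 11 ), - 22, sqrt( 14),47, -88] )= [  -  57*sqrt( 11 ),-88 , -60,-22,sqrt( 6 )/6, sqrt( 3 ),pi, sqrt( 11) , sqrt (14 ),sqrt( 15 ), sqrt(15),  11, 47,  96.26] 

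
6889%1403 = 1277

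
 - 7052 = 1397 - 8449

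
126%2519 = 126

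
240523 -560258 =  - 319735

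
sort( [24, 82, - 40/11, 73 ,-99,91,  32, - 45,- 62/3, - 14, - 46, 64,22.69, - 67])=[ - 99, - 67, - 46 , - 45, - 62/3 , - 14, - 40/11, 22.69,24, 32,64,73, 82, 91]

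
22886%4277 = 1501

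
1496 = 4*374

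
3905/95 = 41+2/19=41.11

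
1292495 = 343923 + 948572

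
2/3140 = 1/1570=0.00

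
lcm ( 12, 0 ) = 0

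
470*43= 20210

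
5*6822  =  34110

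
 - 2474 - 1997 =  - 4471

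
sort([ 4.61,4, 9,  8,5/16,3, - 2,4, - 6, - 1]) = [  -  6,- 2 , - 1, 5/16,3, 4,4,4.61, 8,9]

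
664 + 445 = 1109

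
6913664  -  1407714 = 5505950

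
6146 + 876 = 7022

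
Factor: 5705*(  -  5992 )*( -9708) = 331861766880 = 2^5*3^1 * 5^1*7^2*107^1*163^1 * 809^1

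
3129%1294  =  541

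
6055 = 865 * 7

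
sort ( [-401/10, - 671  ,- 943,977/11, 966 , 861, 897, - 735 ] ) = [ - 943 ,-735, -671,-401/10,977/11,861,  897, 966 ]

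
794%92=58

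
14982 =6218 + 8764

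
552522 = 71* 7782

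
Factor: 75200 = 2^6 * 5^2* 47^1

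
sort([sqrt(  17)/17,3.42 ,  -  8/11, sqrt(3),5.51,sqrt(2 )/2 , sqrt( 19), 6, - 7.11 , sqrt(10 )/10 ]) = [ - 7.11 , - 8/11, sqrt( 17 )/17,sqrt(10)/10,sqrt(2)/2,sqrt( 3),3.42,sqrt( 19),  5.51 , 6]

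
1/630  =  1/630   =  0.00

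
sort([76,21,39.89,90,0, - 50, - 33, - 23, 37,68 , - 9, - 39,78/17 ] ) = [ - 50, - 39, - 33, - 23, - 9 , 0,  78/17, 21,37,  39.89,68, 76, 90 ] 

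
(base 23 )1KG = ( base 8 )1755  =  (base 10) 1005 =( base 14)51B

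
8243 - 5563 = 2680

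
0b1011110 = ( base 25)3J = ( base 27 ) 3D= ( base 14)6A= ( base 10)94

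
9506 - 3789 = 5717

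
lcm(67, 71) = 4757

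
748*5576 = 4170848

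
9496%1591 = 1541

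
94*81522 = 7663068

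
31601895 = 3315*9533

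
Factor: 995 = 5^1*199^1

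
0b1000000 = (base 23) 2i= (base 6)144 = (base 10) 64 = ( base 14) 48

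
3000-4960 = - 1960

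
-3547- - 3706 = 159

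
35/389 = 35/389 =0.09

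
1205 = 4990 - 3785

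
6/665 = 6/665 = 0.01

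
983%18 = 11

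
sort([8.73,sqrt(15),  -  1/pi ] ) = [ - 1/pi, sqrt( 15 ),8.73] 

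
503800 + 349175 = 852975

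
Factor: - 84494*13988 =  - 1181902072   =  - 2^3*13^1 * 83^1*269^1*509^1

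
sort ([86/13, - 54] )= [-54,86/13 ] 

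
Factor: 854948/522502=427474/261251 = 2^1 * 213737^1 * 261251^( - 1) 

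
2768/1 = 2768 = 2768.00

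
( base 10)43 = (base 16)2B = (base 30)1D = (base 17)29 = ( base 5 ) 133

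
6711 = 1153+5558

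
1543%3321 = 1543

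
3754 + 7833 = 11587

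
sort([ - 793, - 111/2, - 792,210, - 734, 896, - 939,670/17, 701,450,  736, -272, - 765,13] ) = [ - 939,  -  793,  -  792, - 765,-734, - 272, - 111/2, 13,670/17,210,450,701,736,  896 ] 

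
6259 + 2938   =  9197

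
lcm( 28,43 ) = 1204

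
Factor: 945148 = 2^2*236287^1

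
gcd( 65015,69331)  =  1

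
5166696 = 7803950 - 2637254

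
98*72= 7056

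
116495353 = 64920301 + 51575052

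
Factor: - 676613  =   - 7^1*163^1*593^1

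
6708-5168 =1540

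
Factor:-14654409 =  - 3^1*7^1* 11^1 *63439^1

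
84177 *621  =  52273917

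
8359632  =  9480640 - 1121008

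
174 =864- 690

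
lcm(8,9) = 72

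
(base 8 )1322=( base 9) 882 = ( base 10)722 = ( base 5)10342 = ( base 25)13M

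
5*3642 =18210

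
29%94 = 29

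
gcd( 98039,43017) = 1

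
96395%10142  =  5117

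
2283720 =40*57093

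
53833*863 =46457879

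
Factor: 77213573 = 29^1*79^1*33703^1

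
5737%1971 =1795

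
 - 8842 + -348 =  - 9190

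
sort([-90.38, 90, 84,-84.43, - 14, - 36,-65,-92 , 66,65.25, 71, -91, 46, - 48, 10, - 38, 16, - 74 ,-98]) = [  -  98,-92, - 91,-90.38,-84.43, - 74, - 65, -48, - 38, - 36, - 14,10, 16,46,65.25, 66,71, 84,  90 ]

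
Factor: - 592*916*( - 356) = 2^8*37^1*89^1*229^1 = 193048832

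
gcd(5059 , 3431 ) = 1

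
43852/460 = 10963/115= 95.33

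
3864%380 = 64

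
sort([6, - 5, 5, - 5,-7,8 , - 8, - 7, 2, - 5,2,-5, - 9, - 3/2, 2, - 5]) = [ - 9, - 8 , - 7, - 7, - 5,-5,-5, -5, - 5, - 3/2, 2, 2, 2,5, 6,8 ]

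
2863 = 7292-4429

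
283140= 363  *780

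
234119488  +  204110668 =438230156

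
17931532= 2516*7127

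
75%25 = 0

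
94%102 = 94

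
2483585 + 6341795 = 8825380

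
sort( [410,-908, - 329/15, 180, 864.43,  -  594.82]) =[ - 908,  -  594.82, - 329/15,180, 410, 864.43]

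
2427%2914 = 2427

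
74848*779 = 58306592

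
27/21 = 1 + 2/7 = 1.29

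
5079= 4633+446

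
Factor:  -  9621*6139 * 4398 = -259760476962 = - 2^1*3^3*7^1*733^1*877^1*1069^1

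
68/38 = 34/19 = 1.79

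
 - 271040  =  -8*33880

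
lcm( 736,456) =41952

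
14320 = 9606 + 4714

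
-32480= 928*(-35)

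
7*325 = 2275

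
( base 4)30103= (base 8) 1423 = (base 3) 1002011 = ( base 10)787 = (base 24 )18J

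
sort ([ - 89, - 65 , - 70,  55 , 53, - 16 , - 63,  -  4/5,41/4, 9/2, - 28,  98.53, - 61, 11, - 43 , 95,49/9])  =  [ - 89, - 70,-65,-63,  -  61, - 43,-28 , - 16 , - 4/5, 9/2, 49/9,41/4,11,53, 55, 95,98.53]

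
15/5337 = 5/1779 = 0.00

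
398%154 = 90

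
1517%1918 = 1517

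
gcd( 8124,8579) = 1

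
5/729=5/729= 0.01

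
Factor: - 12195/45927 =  - 1355/5103 = - 3^( - 6)*5^1*7^ ( - 1 )*271^1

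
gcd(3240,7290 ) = 810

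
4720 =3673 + 1047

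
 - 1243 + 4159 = 2916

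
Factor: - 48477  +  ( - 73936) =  - 122413 = -163^1*  751^1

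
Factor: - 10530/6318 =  - 3^( - 1 )*5^1 = - 5/3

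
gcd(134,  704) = 2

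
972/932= 1 + 10/233= 1.04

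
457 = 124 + 333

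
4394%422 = 174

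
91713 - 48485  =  43228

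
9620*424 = 4078880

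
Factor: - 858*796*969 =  - 661795992 = -  2^3*3^2*11^1 *13^1*17^1*19^1*199^1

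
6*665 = 3990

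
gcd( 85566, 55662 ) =6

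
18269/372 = 18269/372= 49.11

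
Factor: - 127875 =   -  3^1*5^3*11^1*31^1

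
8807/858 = 10 +227/858 = 10.26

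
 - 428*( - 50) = 21400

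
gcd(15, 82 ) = 1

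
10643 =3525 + 7118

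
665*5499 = 3656835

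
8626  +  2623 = 11249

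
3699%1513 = 673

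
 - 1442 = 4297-5739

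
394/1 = 394  =  394.00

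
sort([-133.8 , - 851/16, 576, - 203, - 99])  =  [-203,  -  133.8, - 99, - 851/16, 576 ] 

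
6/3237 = 2/1079 = 0.00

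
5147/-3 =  - 1716 + 1/3 = - 1715.67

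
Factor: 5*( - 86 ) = -430=-2^1*5^1*43^1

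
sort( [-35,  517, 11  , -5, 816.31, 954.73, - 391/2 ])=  [ - 391/2, - 35,-5,11,517, 816.31,954.73]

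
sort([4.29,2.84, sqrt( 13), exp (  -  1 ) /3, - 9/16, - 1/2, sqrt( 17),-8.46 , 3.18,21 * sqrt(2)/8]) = [ - 8.46, - 9/16,-1/2 , exp( - 1)/3,2.84,3.18 , sqrt( 13), 21 * sqrt(2)/8, sqrt(17), 4.29]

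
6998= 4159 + 2839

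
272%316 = 272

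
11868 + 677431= 689299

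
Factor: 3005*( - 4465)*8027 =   -  5^2*19^1*23^1*47^1*349^1 * 601^1 = - 107700867775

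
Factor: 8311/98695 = 5^( - 1)*8311^1*19739^(  -  1 )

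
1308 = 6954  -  5646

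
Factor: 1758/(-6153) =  - 2/7 = -2^1 * 7^(  -  1)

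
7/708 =7/708 = 0.01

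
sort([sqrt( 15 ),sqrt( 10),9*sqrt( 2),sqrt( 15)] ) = [ sqrt( 10 ),sqrt( 15),sqrt( 15),  9*sqrt( 2 )]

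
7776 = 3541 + 4235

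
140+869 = 1009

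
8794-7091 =1703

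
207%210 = 207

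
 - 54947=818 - 55765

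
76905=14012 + 62893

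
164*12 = 1968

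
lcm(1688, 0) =0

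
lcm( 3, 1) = 3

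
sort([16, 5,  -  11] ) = [ - 11,5, 16]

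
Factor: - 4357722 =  - 2^1 * 3^1* 726287^1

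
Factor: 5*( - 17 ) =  - 85 = - 5^1*17^1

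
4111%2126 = 1985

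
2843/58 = 2843/58 = 49.02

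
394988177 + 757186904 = 1152175081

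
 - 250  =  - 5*50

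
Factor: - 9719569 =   -  9719569^1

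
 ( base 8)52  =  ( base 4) 222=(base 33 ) 19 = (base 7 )60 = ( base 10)42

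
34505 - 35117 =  - 612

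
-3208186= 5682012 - 8890198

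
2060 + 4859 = 6919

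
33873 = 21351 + 12522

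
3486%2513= 973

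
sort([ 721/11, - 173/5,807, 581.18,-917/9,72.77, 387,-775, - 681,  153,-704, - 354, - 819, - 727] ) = [ - 819, - 775, - 727,-704,-681 , - 354 , - 917/9, - 173/5,721/11,72.77 , 153,387, 581.18, 807 ] 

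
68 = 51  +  17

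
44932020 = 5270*8526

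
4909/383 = 4909/383 = 12.82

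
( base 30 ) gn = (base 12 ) 35b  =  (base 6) 2155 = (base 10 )503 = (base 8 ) 767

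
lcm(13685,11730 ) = 82110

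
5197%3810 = 1387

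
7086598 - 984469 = 6102129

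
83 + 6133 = 6216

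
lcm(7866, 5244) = 15732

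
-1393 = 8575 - 9968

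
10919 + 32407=43326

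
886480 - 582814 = 303666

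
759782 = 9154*83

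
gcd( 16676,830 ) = 2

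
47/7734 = 47/7734 = 0.01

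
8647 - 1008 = 7639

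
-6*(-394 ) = 2364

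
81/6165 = 9/685=0.01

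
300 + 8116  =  8416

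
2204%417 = 119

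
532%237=58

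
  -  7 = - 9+2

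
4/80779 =4/80779  =  0.00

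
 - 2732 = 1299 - 4031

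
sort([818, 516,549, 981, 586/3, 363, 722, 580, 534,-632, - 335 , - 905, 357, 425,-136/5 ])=[- 905, - 632 , - 335, - 136/5, 586/3,  357, 363, 425,516,534, 549, 580, 722, 818, 981]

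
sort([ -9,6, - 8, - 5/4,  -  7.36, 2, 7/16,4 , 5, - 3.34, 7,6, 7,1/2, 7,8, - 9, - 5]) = [  -  9, - 9,- 8,- 7.36, - 5, - 3.34,  -  5/4,7/16, 1/2,  2,4, 5, 6,  6,7, 7 , 7,8]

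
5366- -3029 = 8395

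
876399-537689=338710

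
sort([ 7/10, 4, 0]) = [ 0, 7/10,  4]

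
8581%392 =349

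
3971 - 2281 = 1690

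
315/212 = 315/212  =  1.49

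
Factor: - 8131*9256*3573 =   -  2^3*3^2*13^1*47^1*89^1*173^1*397^1 = - 268905895128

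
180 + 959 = 1139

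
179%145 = 34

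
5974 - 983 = 4991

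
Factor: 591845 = 5^1*118369^1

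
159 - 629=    - 470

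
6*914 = 5484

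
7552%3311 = 930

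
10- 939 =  - 929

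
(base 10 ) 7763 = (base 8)17123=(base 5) 222023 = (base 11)5918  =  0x1e53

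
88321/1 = 88321=88321.00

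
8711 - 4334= 4377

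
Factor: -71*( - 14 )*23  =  22862 = 2^1 * 7^1 * 23^1* 71^1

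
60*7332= 439920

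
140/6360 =7/318 = 0.02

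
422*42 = 17724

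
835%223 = 166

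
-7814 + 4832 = -2982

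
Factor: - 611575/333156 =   -  2^( - 2)*3^( - 1) * 5^2*17^1*1439^1*27763^( - 1)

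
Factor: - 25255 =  - 5^1*5051^1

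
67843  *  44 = 2985092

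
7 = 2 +5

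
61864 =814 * 76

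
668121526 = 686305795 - 18184269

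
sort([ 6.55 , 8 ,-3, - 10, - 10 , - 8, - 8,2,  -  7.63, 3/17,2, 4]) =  [ - 10, - 10 , - 8 , - 8, - 7.63 , - 3,3/17, 2 , 2,4,6.55,8] 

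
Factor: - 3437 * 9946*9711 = -331964727822=   - 2^1*3^2*7^1 * 13^1*83^1 * 491^1 * 4973^1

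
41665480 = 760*54823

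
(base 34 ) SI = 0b1111001010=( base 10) 970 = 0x3CA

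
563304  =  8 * 70413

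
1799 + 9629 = 11428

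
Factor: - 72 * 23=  - 1656 = - 2^3*3^2*23^1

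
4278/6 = 713 = 713.00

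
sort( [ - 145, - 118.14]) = [ - 145, - 118.14]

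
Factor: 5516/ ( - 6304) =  - 2^( - 3)*7^1  =  - 7/8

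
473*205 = 96965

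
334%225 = 109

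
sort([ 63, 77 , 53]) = [53,63, 77] 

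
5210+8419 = 13629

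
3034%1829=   1205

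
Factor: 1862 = 2^1*7^2*19^1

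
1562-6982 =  - 5420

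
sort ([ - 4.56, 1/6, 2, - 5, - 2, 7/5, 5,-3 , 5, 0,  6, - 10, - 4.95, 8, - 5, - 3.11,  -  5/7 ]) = [ - 10  , - 5,  -  5, - 4.95, - 4.56, - 3.11 ,-3, - 2, - 5/7, 0,1/6, 7/5, 2, 5 , 5, 6, 8]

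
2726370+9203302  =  11929672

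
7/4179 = 1/597 = 0.00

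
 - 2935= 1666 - 4601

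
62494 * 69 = 4312086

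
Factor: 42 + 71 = 113^1 = 113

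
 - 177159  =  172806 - 349965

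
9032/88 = 102 + 7/11  =  102.64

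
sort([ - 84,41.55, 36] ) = [ - 84, 36, 41.55] 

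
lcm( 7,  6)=42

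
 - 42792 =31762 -74554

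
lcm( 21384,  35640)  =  106920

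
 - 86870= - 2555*34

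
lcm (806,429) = 26598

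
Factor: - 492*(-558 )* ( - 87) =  - 23884632 = - 2^3*3^4*29^1 * 31^1  *41^1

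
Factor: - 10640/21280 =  - 2^( - 1)  =  - 1/2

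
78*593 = 46254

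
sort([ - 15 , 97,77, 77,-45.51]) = [- 45.51, - 15,77,77,97 ]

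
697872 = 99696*7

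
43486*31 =1348066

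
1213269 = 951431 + 261838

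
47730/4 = 23865/2 =11932.50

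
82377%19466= 4513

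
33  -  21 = 12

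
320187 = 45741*7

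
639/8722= 639/8722 = 0.07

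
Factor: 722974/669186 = 3^( - 2)*47^( - 1) * 457^1 = 457/423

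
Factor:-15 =-3^1*5^1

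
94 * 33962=3192428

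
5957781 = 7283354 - 1325573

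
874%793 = 81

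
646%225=196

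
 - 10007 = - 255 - 9752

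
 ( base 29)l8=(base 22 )161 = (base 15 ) 2b2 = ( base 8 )1151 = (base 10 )617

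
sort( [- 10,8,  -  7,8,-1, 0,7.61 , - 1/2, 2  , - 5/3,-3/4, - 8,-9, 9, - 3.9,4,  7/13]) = [ -10,-9, - 8, - 7,- 3.9, - 5/3, - 1, - 3/4,-1/2,0, 7/13 , 2, 4, 7.61, 8,8,9]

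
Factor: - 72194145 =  - 3^1*5^1*4812943^1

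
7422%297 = 294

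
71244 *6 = 427464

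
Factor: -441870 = -2^1*3^1*5^1 * 11^1*13^1*103^1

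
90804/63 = 4324/3 = 1441.33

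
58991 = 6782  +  52209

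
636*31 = 19716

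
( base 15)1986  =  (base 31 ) 5n8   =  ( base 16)1596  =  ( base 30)646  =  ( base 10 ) 5526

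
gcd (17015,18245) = 205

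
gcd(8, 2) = 2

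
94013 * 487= 45784331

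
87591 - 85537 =2054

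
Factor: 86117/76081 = 76081^ ( - 1 )*86117^1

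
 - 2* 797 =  - 1594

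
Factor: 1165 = 5^1*233^1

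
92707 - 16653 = 76054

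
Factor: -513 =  - 3^3*19^1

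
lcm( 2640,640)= 21120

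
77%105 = 77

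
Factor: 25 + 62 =87 =3^1*29^1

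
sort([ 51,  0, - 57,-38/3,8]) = [ - 57, - 38/3, 0, 8,51]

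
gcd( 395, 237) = 79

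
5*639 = 3195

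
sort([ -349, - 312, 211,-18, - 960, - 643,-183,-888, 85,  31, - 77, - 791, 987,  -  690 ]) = [ - 960,-888, - 791, -690, - 643, - 349, - 312, - 183, - 77, - 18,  31, 85,211,987]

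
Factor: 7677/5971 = 3^2*7^(  -  1 ) = 9/7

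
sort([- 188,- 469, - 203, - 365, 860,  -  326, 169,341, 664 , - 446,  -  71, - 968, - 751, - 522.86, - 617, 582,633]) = [ - 968, - 751, - 617 , - 522.86, - 469, - 446, - 365, - 326, - 203, - 188 , - 71,  169,341,  582,633, 664,860 ]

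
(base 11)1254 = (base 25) 2F7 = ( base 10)1632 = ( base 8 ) 3140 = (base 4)121200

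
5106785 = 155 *32947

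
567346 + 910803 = 1478149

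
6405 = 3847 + 2558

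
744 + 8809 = 9553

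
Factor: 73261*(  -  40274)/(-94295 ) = 2950513514/94295 = 2^1*5^(- 1 )*13^1*61^1*1201^1 *1549^1*18859^( - 1 ) 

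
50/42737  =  50/42737=0.00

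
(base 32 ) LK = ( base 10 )692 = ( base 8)1264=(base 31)MA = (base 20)1ec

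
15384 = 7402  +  7982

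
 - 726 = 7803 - 8529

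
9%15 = 9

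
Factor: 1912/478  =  4=2^2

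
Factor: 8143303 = 7^1*1163329^1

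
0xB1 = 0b10110001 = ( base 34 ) 57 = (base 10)177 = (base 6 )453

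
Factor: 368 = 2^4*23^1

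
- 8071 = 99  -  8170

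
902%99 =11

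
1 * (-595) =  - 595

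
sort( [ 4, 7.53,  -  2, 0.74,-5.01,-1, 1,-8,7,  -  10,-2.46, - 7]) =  [-10, - 8, - 7,  -  5.01,-2.46, - 2, - 1, 0.74, 1, 4, 7,7.53] 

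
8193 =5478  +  2715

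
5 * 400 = 2000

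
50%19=12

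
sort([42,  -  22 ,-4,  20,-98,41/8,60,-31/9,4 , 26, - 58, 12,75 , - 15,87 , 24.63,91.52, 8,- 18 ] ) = [ - 98,  -  58,- 22, - 18, - 15, -4, - 31/9,4,41/8, 8, 12,20,24.63,26,42,60,75,87,  91.52] 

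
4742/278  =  17 + 8/139  =  17.06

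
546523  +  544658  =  1091181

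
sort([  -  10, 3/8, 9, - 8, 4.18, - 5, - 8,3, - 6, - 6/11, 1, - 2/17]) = [ - 10, - 8,  -  8, - 6, - 5,  -  6/11, - 2/17,3/8,1, 3,4.18, 9]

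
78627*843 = 66282561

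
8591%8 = 7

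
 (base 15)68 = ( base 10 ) 98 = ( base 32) 32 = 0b1100010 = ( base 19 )53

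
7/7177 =7/7177=0.00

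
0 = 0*762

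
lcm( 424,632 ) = 33496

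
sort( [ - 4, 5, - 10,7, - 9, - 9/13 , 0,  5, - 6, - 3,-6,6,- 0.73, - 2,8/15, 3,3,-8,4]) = [-10, - 9,-8,  -  6,-6,-4, -3,  -  2 , - 0.73, - 9/13, 0,8/15,3, 3,4, 5,  5, 6,  7 ]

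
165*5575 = 919875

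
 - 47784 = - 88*543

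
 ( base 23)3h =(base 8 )126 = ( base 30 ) 2Q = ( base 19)4A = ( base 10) 86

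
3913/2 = 3913/2 = 1956.50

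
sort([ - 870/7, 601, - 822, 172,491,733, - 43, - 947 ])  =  [ - 947, - 822,-870/7, - 43, 172,491,601, 733 ] 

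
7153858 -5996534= 1157324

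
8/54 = 4/27  =  0.15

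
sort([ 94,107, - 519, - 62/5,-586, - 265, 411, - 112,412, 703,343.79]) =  [ - 586, - 519, - 265,-112, - 62/5 , 94,  107, 343.79, 411, 412, 703]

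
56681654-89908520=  - 33226866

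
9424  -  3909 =5515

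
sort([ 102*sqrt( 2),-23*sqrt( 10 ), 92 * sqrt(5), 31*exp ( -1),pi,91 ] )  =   [ - 23*sqrt( 10), pi,  31*exp ( - 1),  91 , 102*sqrt( 2),92*sqrt( 5 )] 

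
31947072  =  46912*681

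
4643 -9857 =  - 5214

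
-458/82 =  - 6 + 17/41 = - 5.59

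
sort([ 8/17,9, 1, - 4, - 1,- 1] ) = [ - 4,-1, - 1,8/17, 1,  9 ] 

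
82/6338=41/3169 = 0.01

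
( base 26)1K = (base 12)3A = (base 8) 56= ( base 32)1e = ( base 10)46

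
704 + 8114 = 8818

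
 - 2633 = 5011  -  7644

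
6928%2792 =1344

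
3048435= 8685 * 351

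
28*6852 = 191856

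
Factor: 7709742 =2^1*3^4*47591^1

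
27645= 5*5529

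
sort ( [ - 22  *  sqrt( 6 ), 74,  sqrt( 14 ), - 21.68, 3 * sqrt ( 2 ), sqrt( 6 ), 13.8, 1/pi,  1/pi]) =[ - 22*sqrt( 6 ), - 21.68,  1/pi,1/pi, sqrt(6), sqrt( 14),  3*sqrt( 2), 13.8 , 74] 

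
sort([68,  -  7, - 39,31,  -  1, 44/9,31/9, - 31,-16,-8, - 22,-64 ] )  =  [ - 64,-39, - 31,-22,-16,  -  8, - 7, - 1, 31/9, 44/9,31, 68]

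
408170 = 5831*70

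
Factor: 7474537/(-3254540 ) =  - 2^ ( - 2 )*5^( - 1)*7^1  *53^1*20147^1*162727^ ( - 1 ) 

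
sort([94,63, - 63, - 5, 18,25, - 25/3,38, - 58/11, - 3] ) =[-63,-25/3, - 58/11, - 5,-3, 18, 25,38, 63, 94]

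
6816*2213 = 15083808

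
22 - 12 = 10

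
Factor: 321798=2^1*3^1*53633^1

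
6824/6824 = 1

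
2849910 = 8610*331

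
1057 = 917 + 140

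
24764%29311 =24764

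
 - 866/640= - 433/320 = -1.35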